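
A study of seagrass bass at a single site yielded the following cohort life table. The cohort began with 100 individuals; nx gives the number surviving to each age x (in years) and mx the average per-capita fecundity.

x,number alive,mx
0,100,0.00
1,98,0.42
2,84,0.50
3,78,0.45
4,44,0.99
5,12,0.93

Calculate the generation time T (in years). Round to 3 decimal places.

2.662

lx = nx/n0 = nx/100: 1, 0.98, 0.84, 0.78, 0.44, 0.12
lx·mx: 0, 0.4116, 0.42, 0.351, 0.4356, 0.1116 → R0 = 1.7298
x·lx·mx: 0, 0.4116, 0.84, 1.053, 1.7424, 0.558 → Σ = 4.605
T = 4.605 / 1.7298 = 2.662157… → 2.662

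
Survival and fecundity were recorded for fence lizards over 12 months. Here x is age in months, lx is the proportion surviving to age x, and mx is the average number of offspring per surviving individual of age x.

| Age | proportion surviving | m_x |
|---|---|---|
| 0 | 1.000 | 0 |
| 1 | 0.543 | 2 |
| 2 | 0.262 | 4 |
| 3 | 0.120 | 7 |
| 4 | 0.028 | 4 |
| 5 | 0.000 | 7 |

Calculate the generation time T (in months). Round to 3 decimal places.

1.993

lx·mx: 0, 1.086, 1.048, 0.84, 0.112, 0 → R0 = 3.086
x·lx·mx: 0, 1.086, 2.096, 2.52, 0.448, 0 → Σ = 6.15
T = 6.15 / 3.086 = 1.992871… → 1.993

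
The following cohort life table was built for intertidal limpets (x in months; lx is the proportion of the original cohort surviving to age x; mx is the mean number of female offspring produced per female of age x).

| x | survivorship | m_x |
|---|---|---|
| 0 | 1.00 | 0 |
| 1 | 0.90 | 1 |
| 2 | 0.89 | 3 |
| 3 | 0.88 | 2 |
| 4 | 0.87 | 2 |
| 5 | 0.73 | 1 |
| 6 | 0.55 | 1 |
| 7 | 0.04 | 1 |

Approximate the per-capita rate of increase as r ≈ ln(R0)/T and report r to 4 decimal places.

0.6941

R0 = Σ lx·mx = 0 + 0.9 + 2.67 + 1.76 + 1.74 + 0.73 + 0.55 + 0.04 = 8.39
Σ x·lx·mx = 25.71; T = 25.71/8.39 = 3.06436…
r ≈ ln(R0)/T = ln(8.39)/3.06436… = 0.694122… → 0.6941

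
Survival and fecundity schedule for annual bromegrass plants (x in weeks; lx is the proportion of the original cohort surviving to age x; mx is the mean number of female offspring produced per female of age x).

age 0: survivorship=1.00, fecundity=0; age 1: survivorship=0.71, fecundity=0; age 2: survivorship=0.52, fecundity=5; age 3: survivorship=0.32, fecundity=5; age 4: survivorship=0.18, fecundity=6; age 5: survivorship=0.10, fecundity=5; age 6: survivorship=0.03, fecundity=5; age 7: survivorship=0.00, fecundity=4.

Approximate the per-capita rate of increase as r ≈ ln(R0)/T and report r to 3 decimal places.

R0 = Σ lx·mx = 0 + 0 + 2.6 + 1.6 + 1.08 + 0.5 + 0.15 + 0 = 5.93
Σ x·lx·mx = 17.72; T = 17.72/5.93 = 2.9882…
r ≈ ln(R0)/T = ln(5.93)/2.9882… = 0.59569… → 0.596

0.596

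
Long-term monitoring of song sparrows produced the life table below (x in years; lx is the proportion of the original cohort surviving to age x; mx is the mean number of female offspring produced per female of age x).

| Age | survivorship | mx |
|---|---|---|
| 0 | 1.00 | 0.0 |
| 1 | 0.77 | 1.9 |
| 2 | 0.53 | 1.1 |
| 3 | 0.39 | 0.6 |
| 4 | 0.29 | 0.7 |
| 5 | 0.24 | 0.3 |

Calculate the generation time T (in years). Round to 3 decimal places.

1.762

lx·mx: 0, 1.463, 0.583, 0.234, 0.203, 0.072 → R0 = 2.555
x·lx·mx: 0, 1.463, 1.166, 0.702, 0.812, 0.36 → Σ = 4.503
T = 4.503 / 2.555 = 1.762427… → 1.762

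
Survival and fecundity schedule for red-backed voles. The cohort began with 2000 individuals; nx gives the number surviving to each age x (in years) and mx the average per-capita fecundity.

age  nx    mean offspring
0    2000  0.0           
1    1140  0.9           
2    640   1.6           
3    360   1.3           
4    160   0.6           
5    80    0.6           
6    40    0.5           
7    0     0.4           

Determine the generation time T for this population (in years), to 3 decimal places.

1.947

lx = nx/n0 = nx/2000: 1, 0.57, 0.32, 0.18, 0.08, 0.04, 0.02, 0
lx·mx: 0, 0.513, 0.512, 0.234, 0.048, 0.024, 0.01, 0 → R0 = 1.341
x·lx·mx: 0, 0.513, 1.024, 0.702, 0.192, 0.12, 0.06, 0 → Σ = 2.611
T = 2.611 / 1.341 = 1.947054… → 1.947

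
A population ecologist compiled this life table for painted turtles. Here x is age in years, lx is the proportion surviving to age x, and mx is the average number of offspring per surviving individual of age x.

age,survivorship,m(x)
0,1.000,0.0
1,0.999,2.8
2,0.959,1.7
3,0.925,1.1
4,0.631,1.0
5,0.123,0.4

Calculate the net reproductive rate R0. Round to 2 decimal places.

lx·mx by age: 0, 2.7972, 1.6303, 1.0175, 0.631, 0.0492
R0 = Σ lx·mx = 6.1252 → 6.13

6.13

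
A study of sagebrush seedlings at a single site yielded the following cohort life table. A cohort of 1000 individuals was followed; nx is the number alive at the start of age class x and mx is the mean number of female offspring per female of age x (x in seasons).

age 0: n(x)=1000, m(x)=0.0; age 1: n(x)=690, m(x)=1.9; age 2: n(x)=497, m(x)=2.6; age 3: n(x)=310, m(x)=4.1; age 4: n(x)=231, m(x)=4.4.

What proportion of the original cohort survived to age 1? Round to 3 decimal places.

0.690

l_1 = n_1/n_0 = 690/1000 = 0.69 → 0.690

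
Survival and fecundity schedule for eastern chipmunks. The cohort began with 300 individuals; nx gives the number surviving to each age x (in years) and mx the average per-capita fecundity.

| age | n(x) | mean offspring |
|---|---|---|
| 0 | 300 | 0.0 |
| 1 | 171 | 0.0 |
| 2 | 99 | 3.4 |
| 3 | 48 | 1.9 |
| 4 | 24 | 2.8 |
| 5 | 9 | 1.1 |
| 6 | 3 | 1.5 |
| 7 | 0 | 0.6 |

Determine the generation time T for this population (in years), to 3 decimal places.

2.537

lx = nx/n0 = nx/300: 1, 0.57, 0.33, 0.16, 0.08, 0.03, 0.01, 0
lx·mx: 0, 0, 1.122, 0.304, 0.224, 0.033, 0.015, 0 → R0 = 1.698
x·lx·mx: 0, 0, 2.244, 0.912, 0.896, 0.165, 0.09, 0 → Σ = 4.307
T = 4.307 / 1.698 = 2.536514… → 2.537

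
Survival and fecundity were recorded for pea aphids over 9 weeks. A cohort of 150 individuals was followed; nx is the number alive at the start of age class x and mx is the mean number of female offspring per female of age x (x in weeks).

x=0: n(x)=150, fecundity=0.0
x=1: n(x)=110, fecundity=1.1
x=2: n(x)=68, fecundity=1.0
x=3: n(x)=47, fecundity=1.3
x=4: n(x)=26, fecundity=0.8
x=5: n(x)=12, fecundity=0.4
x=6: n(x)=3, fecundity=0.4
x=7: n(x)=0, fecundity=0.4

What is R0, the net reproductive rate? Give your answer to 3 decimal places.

lx = nx/n0 = nx/150: 1, 0.73333…, 0.45333…, 0.31333…, 0.17333…, 0.08, 0.02, 0
lx·mx by age: 0, 0.806667…, 0.453333…, 0.407333…, 0.138667…, 0.032, 0.008, 0
R0 = Σ lx·mx = 1.846… → 1.846

1.846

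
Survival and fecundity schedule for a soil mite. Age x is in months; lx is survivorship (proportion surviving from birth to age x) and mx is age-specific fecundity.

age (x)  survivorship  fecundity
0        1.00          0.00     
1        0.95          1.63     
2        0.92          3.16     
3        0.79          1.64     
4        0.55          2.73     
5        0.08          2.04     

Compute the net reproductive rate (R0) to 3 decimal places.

7.416

lx·mx by age: 0, 1.5485, 2.9072, 1.2956, 1.5015, 0.1632
R0 = Σ lx·mx = 7.416 → 7.416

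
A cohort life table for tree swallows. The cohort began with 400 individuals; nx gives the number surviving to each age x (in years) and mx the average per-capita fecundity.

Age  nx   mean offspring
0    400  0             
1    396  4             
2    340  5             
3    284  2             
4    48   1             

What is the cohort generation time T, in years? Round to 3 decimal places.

1.764

lx = nx/n0 = nx/400: 1, 0.99, 0.85, 0.71, 0.12
lx·mx: 0, 3.96, 4.25, 1.42, 0.12 → R0 = 9.75
x·lx·mx: 0, 3.96, 8.5, 4.26, 0.48 → Σ = 17.2
T = 17.2 / 9.75 = 1.764103… → 1.764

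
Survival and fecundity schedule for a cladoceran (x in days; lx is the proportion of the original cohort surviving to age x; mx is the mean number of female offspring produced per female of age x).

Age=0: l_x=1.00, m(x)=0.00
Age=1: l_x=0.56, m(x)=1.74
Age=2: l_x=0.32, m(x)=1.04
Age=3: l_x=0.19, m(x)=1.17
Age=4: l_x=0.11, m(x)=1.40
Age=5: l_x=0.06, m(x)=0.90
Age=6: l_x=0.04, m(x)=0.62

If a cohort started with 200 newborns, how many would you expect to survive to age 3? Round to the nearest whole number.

38

Expected survivors = N0 · l_3 = 200 × 0.19 = 38 → 38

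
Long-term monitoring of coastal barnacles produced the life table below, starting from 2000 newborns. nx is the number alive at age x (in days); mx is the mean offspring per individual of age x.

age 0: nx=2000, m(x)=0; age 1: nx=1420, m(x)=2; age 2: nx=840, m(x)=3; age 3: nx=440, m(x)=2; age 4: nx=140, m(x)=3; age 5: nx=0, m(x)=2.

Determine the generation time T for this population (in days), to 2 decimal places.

1.83

lx = nx/n0 = nx/2000: 1, 0.71, 0.42, 0.22, 0.07, 0
lx·mx: 0, 1.42, 1.26, 0.44, 0.21, 0 → R0 = 3.33
x·lx·mx: 0, 1.42, 2.52, 1.32, 0.84, 0 → Σ = 6.1
T = 6.1 / 3.33 = 1.831832… → 1.83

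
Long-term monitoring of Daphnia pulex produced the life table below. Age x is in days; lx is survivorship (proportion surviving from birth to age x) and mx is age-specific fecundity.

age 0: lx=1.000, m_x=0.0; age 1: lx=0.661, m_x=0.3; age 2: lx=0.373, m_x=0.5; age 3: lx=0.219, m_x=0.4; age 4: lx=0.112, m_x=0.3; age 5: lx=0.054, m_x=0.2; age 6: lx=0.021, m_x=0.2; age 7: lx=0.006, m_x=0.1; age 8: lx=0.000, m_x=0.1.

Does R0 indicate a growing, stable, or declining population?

declining

R0 = Σ lx·mx = 0 + 0.1983 + 0.1865 + 0.0876 + 0.0336 + 0.0108 + 0.0042 + 0.0006 + 0 = 0.5216
R0 < 1, so the population is declining.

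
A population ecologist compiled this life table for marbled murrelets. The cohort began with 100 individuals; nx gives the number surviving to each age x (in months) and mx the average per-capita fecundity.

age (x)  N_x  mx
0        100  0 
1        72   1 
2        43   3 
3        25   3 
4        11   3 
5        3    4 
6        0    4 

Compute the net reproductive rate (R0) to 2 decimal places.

lx = nx/n0 = nx/100: 1, 0.72, 0.43, 0.25, 0.11, 0.03, 0
lx·mx by age: 0, 0.72, 1.29, 0.75, 0.33, 0.12, 0
R0 = Σ lx·mx = 3.21 → 3.21

3.21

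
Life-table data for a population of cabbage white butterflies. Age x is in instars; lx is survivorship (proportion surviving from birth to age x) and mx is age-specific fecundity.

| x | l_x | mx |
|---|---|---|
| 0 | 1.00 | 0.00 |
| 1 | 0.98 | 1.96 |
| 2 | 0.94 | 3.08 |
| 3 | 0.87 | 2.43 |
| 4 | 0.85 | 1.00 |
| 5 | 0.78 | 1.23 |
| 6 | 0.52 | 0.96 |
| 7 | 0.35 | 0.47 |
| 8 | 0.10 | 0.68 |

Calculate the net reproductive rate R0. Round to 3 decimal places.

lx·mx by age: 0, 1.9208, 2.8952, 2.1141, 0.85, 0.9594, 0.4992, 0.1645, 0.068
R0 = Σ lx·mx = 9.4712 → 9.471

9.471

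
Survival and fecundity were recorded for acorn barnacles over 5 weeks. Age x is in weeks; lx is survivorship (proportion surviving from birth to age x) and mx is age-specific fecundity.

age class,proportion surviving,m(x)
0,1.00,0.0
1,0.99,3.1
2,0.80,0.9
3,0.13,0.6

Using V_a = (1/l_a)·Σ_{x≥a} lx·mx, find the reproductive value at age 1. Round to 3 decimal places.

lx·mx for x ≥ 1: 3.069, 0.72, 0.078 → sum = 3.867
V_1 = 3.867 / l_1 = 3.867 / 0.99 = 3.906061… → 3.906

3.906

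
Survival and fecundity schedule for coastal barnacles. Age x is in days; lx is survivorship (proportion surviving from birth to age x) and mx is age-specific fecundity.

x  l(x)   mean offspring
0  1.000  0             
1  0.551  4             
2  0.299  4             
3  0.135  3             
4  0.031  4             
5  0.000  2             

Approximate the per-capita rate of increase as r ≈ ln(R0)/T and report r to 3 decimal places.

0.852

R0 = Σ lx·mx = 0 + 2.204 + 1.196 + 0.405 + 0.124 + 0 = 3.929
Σ x·lx·mx = 6.307; T = 6.307/3.929 = 1.60524…
r ≈ ln(R0)/T = ln(3.929)/1.60524… = 0.85245… → 0.852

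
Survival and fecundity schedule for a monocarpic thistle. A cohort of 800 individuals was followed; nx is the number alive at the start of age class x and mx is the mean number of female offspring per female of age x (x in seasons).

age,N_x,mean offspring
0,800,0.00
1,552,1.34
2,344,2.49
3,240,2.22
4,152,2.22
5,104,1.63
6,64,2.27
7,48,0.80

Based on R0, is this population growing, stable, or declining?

lx = nx/n0 = nx/800: 1, 0.69, 0.43, 0.3, 0.19, 0.13, 0.08, 0.06
R0 = Σ lx·mx = 0 + 0.9246 + 1.0707 + 0.666 + 0.4218 + 0.2119 + 0.1816 + 0.048 = 3.5246
R0 > 1, so the population is growing.

growing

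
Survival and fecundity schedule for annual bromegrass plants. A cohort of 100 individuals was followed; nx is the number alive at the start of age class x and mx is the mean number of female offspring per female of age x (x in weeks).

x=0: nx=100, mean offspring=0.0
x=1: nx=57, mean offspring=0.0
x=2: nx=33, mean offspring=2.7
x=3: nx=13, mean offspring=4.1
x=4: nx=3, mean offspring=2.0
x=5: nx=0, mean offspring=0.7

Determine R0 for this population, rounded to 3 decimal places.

1.484

lx = nx/n0 = nx/100: 1, 0.57, 0.33, 0.13, 0.03, 0
lx·mx by age: 0, 0, 0.891, 0.533, 0.06, 0
R0 = Σ lx·mx = 1.484 → 1.484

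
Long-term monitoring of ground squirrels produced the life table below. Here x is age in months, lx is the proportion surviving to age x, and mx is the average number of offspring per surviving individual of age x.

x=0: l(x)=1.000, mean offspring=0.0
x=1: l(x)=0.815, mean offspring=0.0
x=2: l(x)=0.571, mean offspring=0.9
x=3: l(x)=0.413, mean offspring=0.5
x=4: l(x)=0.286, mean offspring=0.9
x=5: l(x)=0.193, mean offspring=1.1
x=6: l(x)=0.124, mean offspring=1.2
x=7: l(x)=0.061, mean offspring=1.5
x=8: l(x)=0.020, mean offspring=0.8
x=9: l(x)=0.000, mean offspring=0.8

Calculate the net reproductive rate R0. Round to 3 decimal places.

1.446

lx·mx by age: 0, 0, 0.5139, 0.2065, 0.2574, 0.2123, 0.1488, 0.0915, 0.016, 0
R0 = Σ lx·mx = 1.4464 → 1.446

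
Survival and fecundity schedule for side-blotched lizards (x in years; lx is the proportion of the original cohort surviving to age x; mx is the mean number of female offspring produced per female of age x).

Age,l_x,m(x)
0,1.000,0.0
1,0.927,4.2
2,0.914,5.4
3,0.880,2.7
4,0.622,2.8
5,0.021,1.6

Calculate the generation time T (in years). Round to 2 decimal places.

2.16

lx·mx: 0, 3.8934, 4.9356, 2.376, 1.7416, 0.0336 → R0 = 12.9802
x·lx·mx: 0, 3.8934, 9.8712, 7.128, 6.9664, 0.168 → Σ = 28.027
T = 28.027 / 12.9802 = 2.159212… → 2.16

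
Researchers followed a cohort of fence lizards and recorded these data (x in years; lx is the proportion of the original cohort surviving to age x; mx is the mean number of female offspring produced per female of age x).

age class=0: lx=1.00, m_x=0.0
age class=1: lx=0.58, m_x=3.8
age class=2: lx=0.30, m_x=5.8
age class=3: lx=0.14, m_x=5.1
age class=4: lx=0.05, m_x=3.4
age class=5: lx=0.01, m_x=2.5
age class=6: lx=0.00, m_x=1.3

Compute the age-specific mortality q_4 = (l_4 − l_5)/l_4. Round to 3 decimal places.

0.800

q_4 = (l_4 − l_5) / l_4 = (0.05 − 0.01) / 0.05
     = 0.04 / 0.05 = 0.8 → 0.800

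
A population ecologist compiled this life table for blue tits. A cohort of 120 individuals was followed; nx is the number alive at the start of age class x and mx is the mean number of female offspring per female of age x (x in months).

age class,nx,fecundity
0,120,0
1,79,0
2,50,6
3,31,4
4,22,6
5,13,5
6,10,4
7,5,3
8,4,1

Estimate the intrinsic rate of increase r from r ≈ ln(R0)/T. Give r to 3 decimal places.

0.536

lx = nx/n0 = nx/120: 1, 0.65833…, 0.41667…, 0.25833…, 0.18333…, 0.10833…, 0.08333…, 0.04167…, 0.03333…
R0 = Σ lx·mx = 0 + 0 + 2.5… + 1.03333… + 1.1… + 0.54167… + 0.33333… + 0.125… + 0.03333… = 5.666667…
Σ x·lx·mx = 18.35…; T = 18.35…/5.666667… = 3.23824…
r ≈ ln(R0)/T = ln(5.666667…)/3.23824… = 0.53566… → 0.536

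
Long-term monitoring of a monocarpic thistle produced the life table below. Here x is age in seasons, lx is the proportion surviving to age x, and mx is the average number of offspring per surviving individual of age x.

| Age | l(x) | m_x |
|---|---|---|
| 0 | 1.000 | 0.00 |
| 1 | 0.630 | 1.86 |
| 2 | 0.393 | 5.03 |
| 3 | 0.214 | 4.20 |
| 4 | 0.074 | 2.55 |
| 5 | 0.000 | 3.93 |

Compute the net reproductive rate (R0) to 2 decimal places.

4.24

lx·mx by age: 0, 1.1718, 1.97679, 0.8988, 0.1887, 0
R0 = Σ lx·mx = 4.23609 → 4.24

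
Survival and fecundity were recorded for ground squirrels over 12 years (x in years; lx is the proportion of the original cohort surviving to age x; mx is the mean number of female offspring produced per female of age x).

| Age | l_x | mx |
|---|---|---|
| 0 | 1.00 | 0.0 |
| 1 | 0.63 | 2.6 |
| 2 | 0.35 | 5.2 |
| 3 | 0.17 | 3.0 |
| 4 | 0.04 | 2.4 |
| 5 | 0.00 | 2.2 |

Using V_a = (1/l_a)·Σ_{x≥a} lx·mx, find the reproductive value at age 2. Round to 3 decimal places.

lx·mx for x ≥ 2: 1.82, 0.51, 0.096, 0 → sum = 2.426
V_2 = 2.426 / l_2 = 2.426 / 0.35 = 6.931429… → 6.931

6.931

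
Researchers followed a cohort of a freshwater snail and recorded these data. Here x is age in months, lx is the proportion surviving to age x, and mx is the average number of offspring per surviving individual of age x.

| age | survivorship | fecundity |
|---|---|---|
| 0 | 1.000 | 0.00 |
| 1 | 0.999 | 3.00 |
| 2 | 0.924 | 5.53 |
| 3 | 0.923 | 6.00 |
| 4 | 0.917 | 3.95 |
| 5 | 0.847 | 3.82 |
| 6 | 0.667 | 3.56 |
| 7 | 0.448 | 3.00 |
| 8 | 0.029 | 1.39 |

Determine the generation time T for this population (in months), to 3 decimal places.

3.482

lx·mx: 0, 2.997, 5.10972, 5.538, 3.62215, 3.23554, 2.37452, 1.344, 0.04031 → R0 = 24.26124
x·lx·mx: 0, 2.997, 10.21944, 16.614, 14.4886, 16.1777, 14.24712, 9.408, 0.32248 → Σ = 84.47434
T = 84.47434 / 24.26124 = 3.481864… → 3.482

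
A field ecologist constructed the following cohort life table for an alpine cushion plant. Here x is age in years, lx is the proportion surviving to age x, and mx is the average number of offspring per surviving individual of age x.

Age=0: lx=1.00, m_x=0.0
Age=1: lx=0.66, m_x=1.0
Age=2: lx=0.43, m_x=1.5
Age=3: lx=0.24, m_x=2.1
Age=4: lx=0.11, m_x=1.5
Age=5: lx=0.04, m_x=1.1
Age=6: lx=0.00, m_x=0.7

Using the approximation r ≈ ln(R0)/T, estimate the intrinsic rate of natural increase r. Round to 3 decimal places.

R0 = Σ lx·mx = 0 + 0.66 + 0.645 + 0.504 + 0.165 + 0.044 + 0 = 2.018
Σ x·lx·mx = 4.342; T = 4.342/2.018 = 2.15164…
r ≈ ln(R0)/T = ln(2.018)/2.15164… = 0.32631… → 0.326

0.326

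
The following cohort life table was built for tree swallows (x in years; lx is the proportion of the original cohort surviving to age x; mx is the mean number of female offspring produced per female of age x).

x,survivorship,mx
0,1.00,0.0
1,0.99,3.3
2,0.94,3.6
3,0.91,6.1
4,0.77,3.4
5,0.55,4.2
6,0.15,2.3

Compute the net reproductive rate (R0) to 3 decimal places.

17.475

lx·mx by age: 0, 3.267, 3.384, 5.551, 2.618, 2.31, 0.345
R0 = Σ lx·mx = 17.475 → 17.475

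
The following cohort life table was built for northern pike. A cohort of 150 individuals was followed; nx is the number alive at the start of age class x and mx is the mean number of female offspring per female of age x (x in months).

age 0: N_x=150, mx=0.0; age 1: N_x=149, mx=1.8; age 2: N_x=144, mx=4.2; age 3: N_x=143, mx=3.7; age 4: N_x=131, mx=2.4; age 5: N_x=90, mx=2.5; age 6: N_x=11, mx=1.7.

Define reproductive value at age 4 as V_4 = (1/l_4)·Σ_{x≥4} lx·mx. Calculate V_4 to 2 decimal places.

lx = nx/n0 = nx/150: 1, 0.99333…, 0.96, 0.95333…, 0.87333…, 0.6, 0.07333…
lx·mx for x ≥ 4: 2.096…, 1.5, 0.124667… → sum = 3.720667…
V_4 = 3.720667… / l_4 = 3.720667… / 0.873333… = 4.260305… → 4.26

4.26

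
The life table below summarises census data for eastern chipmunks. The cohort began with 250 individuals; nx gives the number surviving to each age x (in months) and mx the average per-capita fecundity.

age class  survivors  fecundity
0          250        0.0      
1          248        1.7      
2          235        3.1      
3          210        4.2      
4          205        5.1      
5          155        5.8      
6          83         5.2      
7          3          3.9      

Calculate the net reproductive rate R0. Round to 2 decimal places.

lx = nx/n0 = nx/250: 1, 0.992, 0.94, 0.84, 0.82, 0.62, 0.332, 0.012
lx·mx by age: 0, 1.6864, 2.914, 3.528, 4.182, 3.596, 1.7264, 0.0468
R0 = Σ lx·mx = 17.6796 → 17.68

17.68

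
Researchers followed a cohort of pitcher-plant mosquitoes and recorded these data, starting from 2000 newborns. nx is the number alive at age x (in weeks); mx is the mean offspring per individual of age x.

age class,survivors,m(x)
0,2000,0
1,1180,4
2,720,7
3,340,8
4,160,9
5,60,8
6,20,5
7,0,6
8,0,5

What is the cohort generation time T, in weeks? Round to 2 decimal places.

2.19

lx = nx/n0 = nx/2000: 1, 0.59, 0.36, 0.17, 0.08, 0.03, 0.01, 0, 0
lx·mx: 0, 2.36, 2.52, 1.36, 0.72, 0.24, 0.05, 0, 0 → R0 = 7.25
x·lx·mx: 0, 2.36, 5.04, 4.08, 2.88, 1.2, 0.3, 0, 0 → Σ = 15.86
T = 15.86 / 7.25 = 2.187586… → 2.19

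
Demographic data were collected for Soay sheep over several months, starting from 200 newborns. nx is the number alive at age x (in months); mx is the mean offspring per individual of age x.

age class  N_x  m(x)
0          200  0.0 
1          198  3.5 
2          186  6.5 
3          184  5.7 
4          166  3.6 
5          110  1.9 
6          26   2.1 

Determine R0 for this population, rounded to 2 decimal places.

19.06

lx = nx/n0 = nx/200: 1, 0.99, 0.93, 0.92, 0.83, 0.55, 0.13
lx·mx by age: 0, 3.465, 6.045, 5.244, 2.988, 1.045, 0.273
R0 = Σ lx·mx = 19.06 → 19.06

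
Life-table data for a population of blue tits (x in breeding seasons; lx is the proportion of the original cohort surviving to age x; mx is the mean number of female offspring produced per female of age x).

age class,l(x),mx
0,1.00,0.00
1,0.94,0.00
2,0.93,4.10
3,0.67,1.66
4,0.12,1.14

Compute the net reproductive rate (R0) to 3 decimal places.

lx·mx by age: 0, 0, 3.813, 1.1122, 0.1368
R0 = Σ lx·mx = 5.062 → 5.062

5.062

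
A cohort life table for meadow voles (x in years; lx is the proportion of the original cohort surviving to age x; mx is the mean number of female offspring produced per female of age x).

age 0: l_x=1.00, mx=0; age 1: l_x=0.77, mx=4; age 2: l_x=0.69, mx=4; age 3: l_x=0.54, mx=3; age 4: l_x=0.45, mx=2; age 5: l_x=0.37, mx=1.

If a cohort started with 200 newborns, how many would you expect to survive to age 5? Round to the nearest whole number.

Expected survivors = N0 · l_5 = 200 × 0.37 = 74 → 74

74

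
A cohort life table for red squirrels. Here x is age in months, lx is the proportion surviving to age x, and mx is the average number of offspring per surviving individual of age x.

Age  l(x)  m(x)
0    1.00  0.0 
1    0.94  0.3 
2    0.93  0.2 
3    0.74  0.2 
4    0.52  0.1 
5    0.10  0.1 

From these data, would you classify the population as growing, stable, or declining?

declining

R0 = Σ lx·mx = 0 + 0.282 + 0.186 + 0.148 + 0.052 + 0.01 = 0.678
R0 < 1, so the population is declining.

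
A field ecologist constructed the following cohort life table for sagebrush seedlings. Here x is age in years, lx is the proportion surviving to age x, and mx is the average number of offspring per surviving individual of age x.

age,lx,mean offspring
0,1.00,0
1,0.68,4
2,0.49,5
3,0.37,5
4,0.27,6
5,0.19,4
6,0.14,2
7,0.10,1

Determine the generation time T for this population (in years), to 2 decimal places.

lx·mx: 0, 2.72, 2.45, 1.85, 1.62, 0.76, 0.28, 0.1 → R0 = 9.78
x·lx·mx: 0, 2.72, 4.9, 5.55, 6.48, 3.8, 1.68, 0.7 → Σ = 25.83
T = 25.83 / 9.78 = 2.641104… → 2.64

2.64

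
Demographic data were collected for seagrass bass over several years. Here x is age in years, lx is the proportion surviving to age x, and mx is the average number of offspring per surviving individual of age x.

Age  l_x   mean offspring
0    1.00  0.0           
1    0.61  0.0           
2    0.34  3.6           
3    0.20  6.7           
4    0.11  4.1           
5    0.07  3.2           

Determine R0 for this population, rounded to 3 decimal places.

3.239

lx·mx by age: 0, 0, 1.224, 1.34, 0.451, 0.224
R0 = Σ lx·mx = 3.239 → 3.239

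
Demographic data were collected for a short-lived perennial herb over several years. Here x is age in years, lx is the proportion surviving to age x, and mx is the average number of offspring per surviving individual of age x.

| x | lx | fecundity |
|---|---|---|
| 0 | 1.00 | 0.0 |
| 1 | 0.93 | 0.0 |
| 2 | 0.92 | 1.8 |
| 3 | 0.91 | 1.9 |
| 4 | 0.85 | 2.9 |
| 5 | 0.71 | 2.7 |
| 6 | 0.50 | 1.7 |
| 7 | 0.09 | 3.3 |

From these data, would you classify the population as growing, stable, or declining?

R0 = Σ lx·mx = 0 + 0 + 1.656 + 1.729 + 2.465 + 1.917 + 0.85 + 0.297 = 8.914
R0 > 1, so the population is growing.

growing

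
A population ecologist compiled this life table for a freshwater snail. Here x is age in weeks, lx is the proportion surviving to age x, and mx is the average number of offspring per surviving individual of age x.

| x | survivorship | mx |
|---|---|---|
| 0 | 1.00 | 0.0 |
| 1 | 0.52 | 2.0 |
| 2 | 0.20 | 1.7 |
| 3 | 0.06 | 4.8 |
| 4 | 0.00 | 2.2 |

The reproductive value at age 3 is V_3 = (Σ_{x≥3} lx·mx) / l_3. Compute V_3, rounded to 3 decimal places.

lx·mx for x ≥ 3: 0.288, 0 → sum = 0.288
V_3 = 0.288 / l_3 = 0.288 / 0.06 = 4.8 → 4.800

4.800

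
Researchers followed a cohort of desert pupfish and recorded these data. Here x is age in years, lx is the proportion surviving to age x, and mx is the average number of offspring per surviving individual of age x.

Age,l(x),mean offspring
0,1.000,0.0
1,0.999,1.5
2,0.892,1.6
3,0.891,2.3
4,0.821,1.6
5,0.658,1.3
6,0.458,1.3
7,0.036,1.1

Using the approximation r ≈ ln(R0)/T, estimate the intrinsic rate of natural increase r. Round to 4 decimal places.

0.6682

R0 = Σ lx·mx = 0 + 1.4985 + 1.4272 + 2.0493 + 1.3136 + 0.8554 + 0.5954 + 0.0396 = 7.779
Σ x·lx·mx = 23.8818; T = 23.8818/7.779 = 3.07003…
r ≈ ln(R0)/T = ln(7.779)/3.07003… = 0.66821… → 0.6682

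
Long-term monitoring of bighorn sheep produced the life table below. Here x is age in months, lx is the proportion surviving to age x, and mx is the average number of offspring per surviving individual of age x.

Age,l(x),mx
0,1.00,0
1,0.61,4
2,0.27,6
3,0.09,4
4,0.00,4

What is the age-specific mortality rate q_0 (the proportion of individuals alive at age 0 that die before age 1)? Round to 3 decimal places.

q_0 = (l_0 − l_1) / l_0 = (1 − 0.61) / 1
     = 0.39 / 1 = 0.39 → 0.390

0.390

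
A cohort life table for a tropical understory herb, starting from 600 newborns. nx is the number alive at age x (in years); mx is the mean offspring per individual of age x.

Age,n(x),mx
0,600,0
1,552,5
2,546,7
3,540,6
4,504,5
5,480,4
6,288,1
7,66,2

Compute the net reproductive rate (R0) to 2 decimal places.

lx = nx/n0 = nx/600: 1, 0.92, 0.91, 0.9, 0.84, 0.8, 0.48, 0.11
lx·mx by age: 0, 4.6, 6.37, 5.4, 4.2, 3.2, 0.48, 0.22
R0 = Σ lx·mx = 24.47 → 24.47

24.47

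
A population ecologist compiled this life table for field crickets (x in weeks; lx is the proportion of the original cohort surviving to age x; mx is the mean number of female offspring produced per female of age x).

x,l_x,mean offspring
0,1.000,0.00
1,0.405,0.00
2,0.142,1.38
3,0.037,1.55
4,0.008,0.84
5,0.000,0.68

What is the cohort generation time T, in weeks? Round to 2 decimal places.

2.27

lx·mx: 0, 0, 0.19596, 0.05735, 0.00672, 0 → R0 = 0.26003
x·lx·mx: 0, 0, 0.39192, 0.17205, 0.02688, 0 → Σ = 0.59085
T = 0.59085 / 0.26003 = 2.272238… → 2.27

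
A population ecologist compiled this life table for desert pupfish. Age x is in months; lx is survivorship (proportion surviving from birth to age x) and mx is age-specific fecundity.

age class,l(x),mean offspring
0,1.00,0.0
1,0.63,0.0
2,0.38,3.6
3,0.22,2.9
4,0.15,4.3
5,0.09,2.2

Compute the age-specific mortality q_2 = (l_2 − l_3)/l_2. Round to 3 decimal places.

0.421

q_2 = (l_2 − l_3) / l_2 = (0.38 − 0.22) / 0.38
     = 0.16 / 0.38 = 0.421053… → 0.421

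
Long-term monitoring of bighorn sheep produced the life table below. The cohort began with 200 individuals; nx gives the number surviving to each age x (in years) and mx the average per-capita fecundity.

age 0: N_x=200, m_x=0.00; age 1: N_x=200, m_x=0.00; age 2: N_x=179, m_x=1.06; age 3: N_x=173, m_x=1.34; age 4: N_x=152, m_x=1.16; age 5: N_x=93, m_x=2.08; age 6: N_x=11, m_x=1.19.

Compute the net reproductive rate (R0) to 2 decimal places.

lx = nx/n0 = nx/200: 1, 1, 0.895, 0.865, 0.76, 0.465, 0.055
lx·mx by age: 0, 0, 0.9487, 1.1591, 0.8816, 0.9672, 0.06545
R0 = Σ lx·mx = 4.02205 → 4.02

4.02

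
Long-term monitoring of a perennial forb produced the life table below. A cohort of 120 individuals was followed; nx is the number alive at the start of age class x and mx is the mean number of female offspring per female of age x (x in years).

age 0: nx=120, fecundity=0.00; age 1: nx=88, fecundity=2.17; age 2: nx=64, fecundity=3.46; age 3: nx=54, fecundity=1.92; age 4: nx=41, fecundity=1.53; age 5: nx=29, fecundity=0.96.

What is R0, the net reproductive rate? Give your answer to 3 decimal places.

5.055

lx = nx/n0 = nx/120: 1, 0.73333…, 0.53333…, 0.45, 0.34167…, 0.24167…
lx·mx by age: 0, 1.591333…, 1.845333…, 0.864, 0.52275…, 0.232…
R0 = Σ lx·mx = 5.055417… → 5.055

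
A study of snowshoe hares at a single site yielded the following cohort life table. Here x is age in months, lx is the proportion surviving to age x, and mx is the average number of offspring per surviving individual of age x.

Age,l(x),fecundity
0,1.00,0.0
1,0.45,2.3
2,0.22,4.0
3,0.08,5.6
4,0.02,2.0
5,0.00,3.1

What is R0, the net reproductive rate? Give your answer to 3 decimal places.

2.403

lx·mx by age: 0, 1.035, 0.88, 0.448, 0.04, 0
R0 = Σ lx·mx = 2.403 → 2.403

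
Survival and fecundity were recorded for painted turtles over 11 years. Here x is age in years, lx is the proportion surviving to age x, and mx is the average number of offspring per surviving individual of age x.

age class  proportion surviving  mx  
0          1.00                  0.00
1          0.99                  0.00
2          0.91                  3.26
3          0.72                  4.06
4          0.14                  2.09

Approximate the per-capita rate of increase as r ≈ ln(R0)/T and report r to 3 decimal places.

R0 = Σ lx·mx = 0 + 0 + 2.9666 + 2.9232 + 0.2926 = 6.1824
Σ x·lx·mx = 15.8732; T = 15.8732/6.1824 = 2.56748…
r ≈ ln(R0)/T = ln(6.1824)/2.56748… = 0.70953… → 0.710

0.710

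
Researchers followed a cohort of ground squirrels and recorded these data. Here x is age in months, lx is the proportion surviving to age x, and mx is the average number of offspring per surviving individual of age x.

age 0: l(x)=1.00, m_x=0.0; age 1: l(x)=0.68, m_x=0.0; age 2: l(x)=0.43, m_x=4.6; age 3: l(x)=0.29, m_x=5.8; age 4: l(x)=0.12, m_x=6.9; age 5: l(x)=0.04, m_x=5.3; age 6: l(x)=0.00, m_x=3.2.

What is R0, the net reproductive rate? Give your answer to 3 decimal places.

4.700

lx·mx by age: 0, 0, 1.978, 1.682, 0.828, 0.212, 0
R0 = Σ lx·mx = 4.7 → 4.700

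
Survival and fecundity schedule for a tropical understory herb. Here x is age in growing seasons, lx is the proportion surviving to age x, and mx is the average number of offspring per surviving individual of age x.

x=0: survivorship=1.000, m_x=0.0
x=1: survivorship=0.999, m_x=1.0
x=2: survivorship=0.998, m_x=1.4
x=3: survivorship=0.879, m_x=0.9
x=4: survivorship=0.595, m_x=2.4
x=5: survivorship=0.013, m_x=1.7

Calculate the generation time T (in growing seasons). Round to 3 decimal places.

lx·mx: 0, 0.999, 1.3972, 0.7911, 1.428, 0.0221 → R0 = 4.6374
x·lx·mx: 0, 0.999, 2.7944, 2.3733, 5.712, 0.1105 → Σ = 11.9892
T = 11.9892 / 4.6374 = 2.585328… → 2.585

2.585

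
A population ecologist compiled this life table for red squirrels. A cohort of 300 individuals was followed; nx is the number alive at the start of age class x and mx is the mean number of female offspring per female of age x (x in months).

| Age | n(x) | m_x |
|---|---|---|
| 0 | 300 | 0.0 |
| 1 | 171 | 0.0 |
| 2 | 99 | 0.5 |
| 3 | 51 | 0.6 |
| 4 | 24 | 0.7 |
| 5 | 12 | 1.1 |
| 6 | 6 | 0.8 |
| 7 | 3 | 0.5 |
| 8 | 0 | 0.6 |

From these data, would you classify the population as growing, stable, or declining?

declining

lx = nx/n0 = nx/300: 1, 0.57, 0.33, 0.17, 0.08, 0.04, 0.02, 0.01, 0
R0 = Σ lx·mx = 0 + 0 + 0.165 + 0.102 + 0.056 + 0.044 + 0.016 + 0.005 + 0 = 0.388
R0 < 1, so the population is declining.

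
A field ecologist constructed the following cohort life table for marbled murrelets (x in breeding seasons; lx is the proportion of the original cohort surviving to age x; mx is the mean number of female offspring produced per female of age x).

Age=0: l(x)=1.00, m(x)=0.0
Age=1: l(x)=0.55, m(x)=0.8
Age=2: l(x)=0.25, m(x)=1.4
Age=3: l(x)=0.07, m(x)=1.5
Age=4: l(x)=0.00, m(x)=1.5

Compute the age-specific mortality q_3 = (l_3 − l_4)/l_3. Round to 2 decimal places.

1.00

q_3 = (l_3 − l_4) / l_3 = (0.07 − 0) / 0.07
     = 0.07 / 0.07 = 1 → 1.00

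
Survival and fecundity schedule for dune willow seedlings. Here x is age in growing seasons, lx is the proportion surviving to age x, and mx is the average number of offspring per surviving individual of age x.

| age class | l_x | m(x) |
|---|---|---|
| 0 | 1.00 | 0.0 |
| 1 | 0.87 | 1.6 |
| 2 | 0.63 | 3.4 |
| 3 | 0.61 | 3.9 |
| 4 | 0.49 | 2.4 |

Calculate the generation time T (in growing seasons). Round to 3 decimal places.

2.471

lx·mx: 0, 1.392, 2.142, 2.379, 1.176 → R0 = 7.089
x·lx·mx: 0, 1.392, 4.284, 7.137, 4.704 → Σ = 17.517
T = 17.517 / 7.089 = 2.471011… → 2.471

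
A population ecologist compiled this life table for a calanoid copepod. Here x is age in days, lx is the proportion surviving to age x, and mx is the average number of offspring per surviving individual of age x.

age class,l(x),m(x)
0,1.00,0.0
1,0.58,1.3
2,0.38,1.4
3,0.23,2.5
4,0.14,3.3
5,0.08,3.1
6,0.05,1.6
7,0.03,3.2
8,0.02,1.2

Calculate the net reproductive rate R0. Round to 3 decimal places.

2.771

lx·mx by age: 0, 0.754, 0.532, 0.575, 0.462, 0.248, 0.08, 0.096, 0.024
R0 = Σ lx·mx = 2.771 → 2.771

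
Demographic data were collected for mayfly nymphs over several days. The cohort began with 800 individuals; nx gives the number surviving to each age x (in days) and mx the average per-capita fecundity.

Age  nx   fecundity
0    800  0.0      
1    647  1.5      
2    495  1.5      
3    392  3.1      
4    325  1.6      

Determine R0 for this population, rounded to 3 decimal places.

4.310

lx = nx/n0 = nx/800: 1, 0.80875, 0.61875, 0.49, 0.40625
lx·mx by age: 0, 1.213125, 0.928125, 1.519, 0.65
R0 = Σ lx·mx = 4.31025 → 4.310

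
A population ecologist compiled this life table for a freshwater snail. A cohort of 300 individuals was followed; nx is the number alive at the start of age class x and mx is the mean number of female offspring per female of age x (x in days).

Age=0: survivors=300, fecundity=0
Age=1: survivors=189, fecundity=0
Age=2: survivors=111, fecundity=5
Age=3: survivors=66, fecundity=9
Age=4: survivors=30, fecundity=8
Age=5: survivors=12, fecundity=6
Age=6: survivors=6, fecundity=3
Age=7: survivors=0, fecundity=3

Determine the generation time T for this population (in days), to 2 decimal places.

2.92

lx = nx/n0 = nx/300: 1, 0.63, 0.37, 0.22, 0.1, 0.04, 0.02, 0
lx·mx: 0, 0, 1.85, 1.98, 0.8, 0.24, 0.06, 0 → R0 = 4.93
x·lx·mx: 0, 0, 3.7, 5.94, 3.2, 1.2, 0.36, 0 → Σ = 14.4
T = 14.4 / 4.93 = 2.920892… → 2.92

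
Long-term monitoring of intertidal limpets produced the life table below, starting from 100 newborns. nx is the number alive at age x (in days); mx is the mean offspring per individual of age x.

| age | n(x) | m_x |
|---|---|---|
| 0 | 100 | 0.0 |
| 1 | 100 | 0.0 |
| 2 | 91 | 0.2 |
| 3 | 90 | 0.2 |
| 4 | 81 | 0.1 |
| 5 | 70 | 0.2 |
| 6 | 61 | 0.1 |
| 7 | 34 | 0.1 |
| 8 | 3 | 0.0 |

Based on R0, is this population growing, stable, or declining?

lx = nx/n0 = nx/100: 1, 1, 0.91, 0.9, 0.81, 0.7, 0.61, 0.34, 0.03
R0 = Σ lx·mx = 0 + 0 + 0.182 + 0.18 + 0.081 + 0.14 + 0.061 + 0.034 + 0 = 0.678
R0 < 1, so the population is declining.

declining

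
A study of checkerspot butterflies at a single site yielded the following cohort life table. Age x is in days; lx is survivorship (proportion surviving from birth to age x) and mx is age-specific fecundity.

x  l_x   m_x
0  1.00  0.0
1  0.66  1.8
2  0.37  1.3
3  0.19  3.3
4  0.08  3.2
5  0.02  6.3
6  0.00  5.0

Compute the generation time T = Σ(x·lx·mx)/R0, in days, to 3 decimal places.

2.123

lx·mx: 0, 1.188, 0.481, 0.627, 0.256, 0.126, 0 → R0 = 2.678
x·lx·mx: 0, 1.188, 0.962, 1.881, 1.024, 0.63, 0 → Σ = 5.685
T = 5.685 / 2.678 = 2.122853… → 2.123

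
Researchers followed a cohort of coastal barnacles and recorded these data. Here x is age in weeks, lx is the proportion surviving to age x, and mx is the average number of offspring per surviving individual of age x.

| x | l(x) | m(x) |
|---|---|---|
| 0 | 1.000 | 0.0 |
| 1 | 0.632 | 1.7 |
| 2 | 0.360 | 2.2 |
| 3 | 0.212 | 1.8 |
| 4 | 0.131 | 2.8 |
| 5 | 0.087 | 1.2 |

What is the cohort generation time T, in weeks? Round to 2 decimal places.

2.13

lx·mx: 0, 1.0744, 0.792, 0.3816, 0.3668, 0.1044 → R0 = 2.7192
x·lx·mx: 0, 1.0744, 1.584, 1.1448, 1.4672, 0.522 → Σ = 5.7924
T = 5.7924 / 2.7192 = 2.130185… → 2.13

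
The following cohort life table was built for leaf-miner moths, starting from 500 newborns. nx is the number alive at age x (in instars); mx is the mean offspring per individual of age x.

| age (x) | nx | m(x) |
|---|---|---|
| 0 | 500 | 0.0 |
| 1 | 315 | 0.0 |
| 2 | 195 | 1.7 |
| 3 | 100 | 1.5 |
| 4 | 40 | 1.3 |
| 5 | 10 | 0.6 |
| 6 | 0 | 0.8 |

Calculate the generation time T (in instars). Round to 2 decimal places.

2.50

lx = nx/n0 = nx/500: 1, 0.63, 0.39, 0.2, 0.08, 0.02, 0
lx·mx: 0, 0, 0.663, 0.3, 0.104, 0.012, 0 → R0 = 1.079
x·lx·mx: 0, 0, 1.326, 0.9, 0.416, 0.06, 0 → Σ = 2.702
T = 2.702 / 1.079 = 2.504171… → 2.50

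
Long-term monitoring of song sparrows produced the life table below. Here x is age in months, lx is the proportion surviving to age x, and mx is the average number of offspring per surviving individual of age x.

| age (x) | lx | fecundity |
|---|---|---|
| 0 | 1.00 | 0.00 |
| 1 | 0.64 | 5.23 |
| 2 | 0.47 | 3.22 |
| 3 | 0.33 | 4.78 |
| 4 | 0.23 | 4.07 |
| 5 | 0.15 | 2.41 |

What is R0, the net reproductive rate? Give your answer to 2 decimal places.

lx·mx by age: 0, 3.3472, 1.5134, 1.5774, 0.9361, 0.3615
R0 = Σ lx·mx = 7.7356 → 7.74

7.74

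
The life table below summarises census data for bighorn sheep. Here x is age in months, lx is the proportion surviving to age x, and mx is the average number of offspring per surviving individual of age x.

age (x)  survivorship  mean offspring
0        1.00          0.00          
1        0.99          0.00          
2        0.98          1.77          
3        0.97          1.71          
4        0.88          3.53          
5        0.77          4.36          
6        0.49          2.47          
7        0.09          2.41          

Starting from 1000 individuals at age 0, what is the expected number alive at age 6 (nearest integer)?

490

Expected survivors = N0 · l_6 = 1000 × 0.49 = 490 → 490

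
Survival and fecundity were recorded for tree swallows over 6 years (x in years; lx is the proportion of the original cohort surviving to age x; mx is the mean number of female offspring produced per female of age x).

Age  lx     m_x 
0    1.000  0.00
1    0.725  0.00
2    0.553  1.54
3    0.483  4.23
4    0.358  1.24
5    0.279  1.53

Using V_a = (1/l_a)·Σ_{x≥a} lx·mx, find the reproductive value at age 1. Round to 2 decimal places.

5.19

lx·mx for x ≥ 1: 0, 0.85162, 2.04309, 0.44392, 0.42687 → sum = 3.7655
V_1 = 3.7655 / l_1 = 3.7655 / 0.725 = 5.193793… → 5.19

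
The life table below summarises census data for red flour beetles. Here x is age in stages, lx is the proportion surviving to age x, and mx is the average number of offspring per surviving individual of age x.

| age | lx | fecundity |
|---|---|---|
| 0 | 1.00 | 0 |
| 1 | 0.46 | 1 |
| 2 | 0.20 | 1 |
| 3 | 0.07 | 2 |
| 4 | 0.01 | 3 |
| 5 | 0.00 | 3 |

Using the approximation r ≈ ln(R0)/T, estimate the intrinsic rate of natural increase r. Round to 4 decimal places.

R0 = Σ lx·mx = 0 + 0.46 + 0.2 + 0.14 + 0.03 + 0 = 0.83
Σ x·lx·mx = 1.4; T = 1.4/0.83 = 1.68675…
r ≈ ln(R0)/T = ln(0.83)/1.68675… = -0.110467… → -0.1105

-0.1105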